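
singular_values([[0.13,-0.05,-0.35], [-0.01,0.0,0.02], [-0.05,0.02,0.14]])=[0.41, 0.0, 0.0]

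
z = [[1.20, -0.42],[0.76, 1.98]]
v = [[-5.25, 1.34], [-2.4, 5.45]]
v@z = [[-5.28, 4.86],[1.26, 11.8]]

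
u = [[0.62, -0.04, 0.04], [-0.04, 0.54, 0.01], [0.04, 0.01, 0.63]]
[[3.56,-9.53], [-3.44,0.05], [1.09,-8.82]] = u @[[5.26, -14.57], [-6.01, -0.75], [1.49, -13.06]]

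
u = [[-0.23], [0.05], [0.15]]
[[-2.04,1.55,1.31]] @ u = [[0.74]]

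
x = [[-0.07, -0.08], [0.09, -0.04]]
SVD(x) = [[-0.79, 0.61],[0.61, 0.79]] @ diag([0.11705367195742483, 0.08543089535574103]) @ [[0.94, 0.33],[0.33, -0.94]]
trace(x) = -0.11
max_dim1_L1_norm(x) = 0.15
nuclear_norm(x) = 0.20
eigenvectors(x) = [[(0.12-0.68j), 0.12+0.68j], [(-0.73+0j), -0.73-0.00j]]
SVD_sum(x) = [[-0.09,-0.03],[0.07,0.02]] + [[0.02, -0.05], [0.02, -0.06]]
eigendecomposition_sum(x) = [[(-0.04+0.04j), -0.04-0.03j], [0.05+0.03j, (-0.02+0.05j)]] + [[-0.04-0.04j, -0.04+0.03j], [(0.05-0.03j), (-0.02-0.05j)]]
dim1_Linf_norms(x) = [0.08, 0.09]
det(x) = 0.01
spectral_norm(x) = 0.12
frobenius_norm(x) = 0.14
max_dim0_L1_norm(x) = 0.16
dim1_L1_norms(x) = [0.15, 0.13]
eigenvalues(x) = [(-0.06+0.08j), (-0.06-0.08j)]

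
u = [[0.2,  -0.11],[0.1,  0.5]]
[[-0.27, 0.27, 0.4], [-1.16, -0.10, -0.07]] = u @ [[-2.38, 1.11, 1.75], [-1.85, -0.42, -0.50]]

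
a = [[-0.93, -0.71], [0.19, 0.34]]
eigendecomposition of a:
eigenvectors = [[-0.99, 0.52], [0.16, -0.85]]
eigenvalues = [-0.81, 0.22]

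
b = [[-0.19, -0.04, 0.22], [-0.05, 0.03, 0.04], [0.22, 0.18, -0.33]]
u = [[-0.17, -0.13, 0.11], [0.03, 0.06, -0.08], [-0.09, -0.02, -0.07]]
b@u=[[0.01, 0.02, -0.03], [0.01, 0.01, -0.01], [-0.00, -0.01, 0.03]]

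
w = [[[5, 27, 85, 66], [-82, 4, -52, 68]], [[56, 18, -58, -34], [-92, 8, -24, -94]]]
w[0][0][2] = 85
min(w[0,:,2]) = -52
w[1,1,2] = -24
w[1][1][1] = 8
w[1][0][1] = 18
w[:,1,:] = [[-82, 4, -52, 68], [-92, 8, -24, -94]]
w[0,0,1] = 27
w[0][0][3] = 66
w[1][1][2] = -24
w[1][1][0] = -92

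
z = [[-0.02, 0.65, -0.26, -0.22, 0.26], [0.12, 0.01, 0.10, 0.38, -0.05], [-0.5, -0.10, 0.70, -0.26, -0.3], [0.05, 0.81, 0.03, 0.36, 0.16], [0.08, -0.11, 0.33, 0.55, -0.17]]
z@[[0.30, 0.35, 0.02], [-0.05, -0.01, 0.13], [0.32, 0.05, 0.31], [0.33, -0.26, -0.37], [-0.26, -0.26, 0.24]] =[[-0.26, -0.04, 0.15], [0.21, -0.04, -0.12], [0.07, 0.01, 0.22], [0.06, -0.12, 0.02], [0.36, -0.05, -0.15]]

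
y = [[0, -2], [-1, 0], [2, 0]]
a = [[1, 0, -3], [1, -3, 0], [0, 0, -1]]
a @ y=[[-6, -2], [3, -2], [-2, 0]]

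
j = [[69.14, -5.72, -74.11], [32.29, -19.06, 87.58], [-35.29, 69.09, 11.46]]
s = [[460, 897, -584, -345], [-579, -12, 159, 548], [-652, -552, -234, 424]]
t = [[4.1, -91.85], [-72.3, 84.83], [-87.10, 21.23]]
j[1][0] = 32.29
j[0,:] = [69.14, -5.72, -74.11]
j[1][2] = 87.58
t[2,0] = -87.1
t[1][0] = -72.3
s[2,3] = 424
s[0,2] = -584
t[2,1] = 21.23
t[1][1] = 84.83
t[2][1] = 21.23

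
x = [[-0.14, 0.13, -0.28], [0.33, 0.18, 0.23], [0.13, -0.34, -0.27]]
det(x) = 0.05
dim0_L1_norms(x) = [0.6, 0.65, 0.78]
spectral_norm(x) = 0.55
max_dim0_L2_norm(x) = 0.45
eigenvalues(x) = [(0.28+0j), (-0.25+0.34j), (-0.25-0.34j)]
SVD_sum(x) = [[-0.07,-0.10,-0.16], [0.15,0.2,0.30], [-0.12,-0.17,-0.26]] + [[-0.16, 0.14, -0.02], [0.11, -0.10, 0.01], [0.22, -0.2, 0.02]] + [[0.09,0.09,-0.11], [0.07,0.07,-0.09], [0.03,0.03,-0.03]]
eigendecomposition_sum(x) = [[(0.09-0j), (0.12-0j), 0.00-0.00j], [0.15-0.00j, 0.19-0.00j, 0.00-0.00j], [(-0.07+0j), -0.09+0.00j, -0.00+0.00j]] + [[(-0.12+0.09j), (0.01-0.11j), -0.14-0.11j], [0.09-0.07j, (-0+0.08j), 0.11+0.08j], [0.10+0.14j, -0.13-0.01j, (-0.13+0.16j)]] + [[-0.12-0.09j, 0.01+0.11j, (-0.14+0.11j)], [0.09+0.07j, (-0-0.08j), 0.11-0.08j], [0.10-0.14j, -0.13+0.01j, -0.13-0.16j]]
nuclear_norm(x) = 1.17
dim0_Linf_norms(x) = [0.33, 0.34, 0.28]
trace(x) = -0.23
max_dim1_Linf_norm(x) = 0.34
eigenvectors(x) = [[(0.49+0j),(0.02+0.57j),0.02-0.57j], [0.79+0.00j,(-0.02-0.45j),(-0.02+0.45j)], [(-0.37+0j),(0.68+0j),(0.68-0j)]]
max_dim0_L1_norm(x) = 0.78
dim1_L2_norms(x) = [0.34, 0.44, 0.45]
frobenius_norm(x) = 0.72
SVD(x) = [[-0.36, 0.54, -0.76], [0.71, -0.37, -0.60], [-0.61, -0.76, -0.25]] @ diag([0.5544848600347, 0.3956869729139856, 0.22467389581005165]) @ [[0.37, 0.52, 0.77], [-0.75, 0.66, -0.08], [-0.55, -0.55, 0.63]]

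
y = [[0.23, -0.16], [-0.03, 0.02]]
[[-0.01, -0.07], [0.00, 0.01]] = y@[[0.18, -0.26], [0.31, 0.07]]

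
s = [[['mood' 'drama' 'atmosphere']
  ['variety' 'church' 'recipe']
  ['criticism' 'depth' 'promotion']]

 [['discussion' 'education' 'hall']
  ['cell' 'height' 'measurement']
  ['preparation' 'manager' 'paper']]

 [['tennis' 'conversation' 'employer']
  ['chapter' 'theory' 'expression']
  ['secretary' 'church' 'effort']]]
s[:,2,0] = ['criticism', 'preparation', 'secretary']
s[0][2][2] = 'promotion'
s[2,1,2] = 'expression'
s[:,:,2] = [['atmosphere', 'recipe', 'promotion'], ['hall', 'measurement', 'paper'], ['employer', 'expression', 'effort']]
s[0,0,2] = 'atmosphere'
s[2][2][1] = 'church'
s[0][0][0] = 'mood'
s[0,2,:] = ['criticism', 'depth', 'promotion']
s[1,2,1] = 'manager'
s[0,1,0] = 'variety'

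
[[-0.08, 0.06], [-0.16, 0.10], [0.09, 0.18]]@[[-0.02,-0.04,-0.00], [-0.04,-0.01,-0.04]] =[[-0.00, 0.00, -0.0], [-0.00, 0.01, -0.0], [-0.01, -0.01, -0.01]]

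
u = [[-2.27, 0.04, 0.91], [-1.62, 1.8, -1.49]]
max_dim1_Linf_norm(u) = 2.27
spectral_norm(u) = 3.11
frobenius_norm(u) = 3.75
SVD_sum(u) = [[-1.42, 0.84, -0.41], [-2.17, 1.28, -0.63]] + [[-0.85, -0.8, 1.32], [0.55, 0.52, -0.86]]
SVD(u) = [[-0.55, -0.84], [-0.84, 0.55]] @ diag([3.1060610820355836, 2.1022570144166344]) @ [[0.84, -0.49, 0.24], [0.48, 0.45, -0.75]]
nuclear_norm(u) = 5.21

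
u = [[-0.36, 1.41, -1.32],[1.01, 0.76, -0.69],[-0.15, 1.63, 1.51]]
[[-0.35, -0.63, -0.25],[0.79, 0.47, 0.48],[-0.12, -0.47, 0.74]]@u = [[-0.47,  -1.38,  0.52], [0.12,  2.25,  -0.64], [-0.54,  0.68,  1.60]]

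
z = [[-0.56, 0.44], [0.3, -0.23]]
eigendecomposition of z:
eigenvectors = [[-0.88, -0.62], [0.47, -0.79]]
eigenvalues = [-0.79, 0.0]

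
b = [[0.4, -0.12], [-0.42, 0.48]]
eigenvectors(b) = [[-0.54, 0.41], [-0.84, -0.91]]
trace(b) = 0.88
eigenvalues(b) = [0.21, 0.67]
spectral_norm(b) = 0.74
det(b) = 0.14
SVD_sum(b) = [[0.30,  -0.25], [-0.48,  0.40]] + [[0.1, 0.13], [0.06, 0.08]]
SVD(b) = [[-0.52, 0.85], [0.85, 0.52]] @ diag([0.7378124532459018, 0.1919186906876548]) @ [[-0.77, 0.64], [0.64, 0.77]]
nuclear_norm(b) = 0.93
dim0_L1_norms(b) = [0.82, 0.6]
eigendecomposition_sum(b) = [[0.12,  0.06], [0.2,  0.09]] + [[0.28, -0.18], [-0.62, 0.39]]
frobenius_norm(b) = 0.76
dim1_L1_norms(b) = [0.52, 0.9]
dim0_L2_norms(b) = [0.58, 0.49]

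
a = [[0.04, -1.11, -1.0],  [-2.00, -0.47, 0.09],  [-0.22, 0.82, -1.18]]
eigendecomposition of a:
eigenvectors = [[(0.68+0j), -0.35+0.22j, (-0.35-0.22j)], [(-0.69+0j), -0.65+0.00j, (-0.65-0j)], [(-0.26+0j), 0.29+0.57j, 0.29-0.57j]]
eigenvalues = [(1.55+0j), (-1.58+0.6j), (-1.58-0.6j)]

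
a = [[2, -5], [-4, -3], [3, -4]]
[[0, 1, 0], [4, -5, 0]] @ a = [[-4, -3], [28, -5]]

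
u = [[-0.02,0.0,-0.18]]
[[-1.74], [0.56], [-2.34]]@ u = [[0.03, 0.0, 0.31], [-0.01, 0.0, -0.1], [0.05, 0.0, 0.42]]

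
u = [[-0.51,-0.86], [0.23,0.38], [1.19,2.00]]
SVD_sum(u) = [[-0.51,-0.86], [0.23,0.38], [1.19,2.00]] + [[0.00, -0.00], [0.00, -0.00], [-0.0, 0.00]]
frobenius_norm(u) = 2.57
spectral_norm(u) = 2.57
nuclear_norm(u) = 2.58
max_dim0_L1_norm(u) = 3.24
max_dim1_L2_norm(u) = 2.33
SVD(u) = [[-0.39, -0.4],[0.17, -0.92],[0.9, 0.00]] @ diag([2.571592236838077, 0.0036561501797015747]) @ [[0.51,0.86], [-0.86,0.51]]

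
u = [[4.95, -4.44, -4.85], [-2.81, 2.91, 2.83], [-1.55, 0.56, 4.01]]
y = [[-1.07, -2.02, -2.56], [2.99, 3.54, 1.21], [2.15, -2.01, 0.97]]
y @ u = [[4.35, -2.56, -10.79], [2.98, -2.3, 0.37], [14.79, -14.85, -12.23]]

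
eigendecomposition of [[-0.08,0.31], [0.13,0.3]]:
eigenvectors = [[-0.96,  -0.55], [0.27,  -0.83]]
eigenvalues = [-0.17, 0.39]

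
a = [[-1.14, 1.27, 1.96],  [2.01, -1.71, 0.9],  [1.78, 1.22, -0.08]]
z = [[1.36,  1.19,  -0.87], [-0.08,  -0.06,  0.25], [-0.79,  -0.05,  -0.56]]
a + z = [[0.22, 2.46, 1.09],[1.93, -1.77, 1.15],[0.99, 1.17, -0.64]]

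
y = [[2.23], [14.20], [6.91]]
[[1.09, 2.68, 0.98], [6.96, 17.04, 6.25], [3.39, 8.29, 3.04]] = y @[[0.49, 1.20, 0.44]]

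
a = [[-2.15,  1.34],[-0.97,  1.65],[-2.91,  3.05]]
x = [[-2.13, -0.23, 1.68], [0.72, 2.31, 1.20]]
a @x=[[5.54,  3.59,  -2.00], [3.25,  4.03,  0.35], [8.39,  7.71,  -1.23]]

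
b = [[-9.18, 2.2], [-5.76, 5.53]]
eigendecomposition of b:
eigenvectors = [[-0.92, -0.16],[-0.39, -0.99]]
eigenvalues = [-8.26, 4.61]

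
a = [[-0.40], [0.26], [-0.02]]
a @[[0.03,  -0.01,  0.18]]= [[-0.01, 0.0, -0.07], [0.01, -0.00, 0.05], [-0.00, 0.0, -0.00]]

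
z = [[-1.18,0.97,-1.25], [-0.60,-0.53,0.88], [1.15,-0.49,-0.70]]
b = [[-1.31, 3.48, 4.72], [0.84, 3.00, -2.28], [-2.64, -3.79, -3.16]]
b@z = [[4.89, -5.43, 1.40], [-5.41, 0.34, 3.19], [1.76, 1.0, 2.18]]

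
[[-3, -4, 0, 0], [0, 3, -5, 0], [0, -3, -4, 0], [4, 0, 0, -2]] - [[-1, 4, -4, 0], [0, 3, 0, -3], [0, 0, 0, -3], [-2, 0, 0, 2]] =[[-2, -8, 4, 0], [0, 0, -5, 3], [0, -3, -4, 3], [6, 0, 0, -4]]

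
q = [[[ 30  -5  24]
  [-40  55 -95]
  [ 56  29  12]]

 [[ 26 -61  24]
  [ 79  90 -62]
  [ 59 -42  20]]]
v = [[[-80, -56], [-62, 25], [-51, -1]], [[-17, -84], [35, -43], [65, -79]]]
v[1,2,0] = 65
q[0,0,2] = 24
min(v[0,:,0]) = -80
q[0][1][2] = -95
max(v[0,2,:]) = -1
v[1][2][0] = 65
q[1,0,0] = 26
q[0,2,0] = 56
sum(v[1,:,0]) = 83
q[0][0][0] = 30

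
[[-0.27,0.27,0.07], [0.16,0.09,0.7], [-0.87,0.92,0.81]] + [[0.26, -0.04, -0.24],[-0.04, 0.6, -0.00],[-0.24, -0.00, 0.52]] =[[-0.01, 0.23, -0.17], [0.12, 0.69, 0.7], [-1.11, 0.92, 1.33]]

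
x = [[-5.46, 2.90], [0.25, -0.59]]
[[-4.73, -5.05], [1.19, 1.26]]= x@[[-0.26,-0.27],[-2.12,-2.25]]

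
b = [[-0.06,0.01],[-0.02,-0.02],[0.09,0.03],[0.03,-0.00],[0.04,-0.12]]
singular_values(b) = [0.13, 0.11]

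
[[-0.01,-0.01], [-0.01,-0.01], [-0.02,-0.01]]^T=[[-0.01, -0.01, -0.02], [-0.01, -0.01, -0.01]]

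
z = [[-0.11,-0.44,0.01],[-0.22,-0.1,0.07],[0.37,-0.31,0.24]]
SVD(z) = [[0.56, -0.7, 0.45], [0.04, -0.52, -0.85], [0.83, 0.49, -0.27]] @ diag([0.5961796715938313, 0.43314902291237606, 0.12904155581953203]) @ [[0.40,-0.85,0.35], [0.86,0.47,0.17], [0.31,-0.23,-0.92]]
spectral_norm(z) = 0.60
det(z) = -0.03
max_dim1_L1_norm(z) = 0.92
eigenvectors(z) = [[(-0.8+0j), (-0.04-0.24j), (-0.04+0.24j)], [(-0.57+0j), -0.08+0.20j, -0.08-0.20j], [(0.18+0j), -0.95+0.00j, -0.95-0.00j]]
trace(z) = 0.03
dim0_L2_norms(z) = [0.44, 0.55, 0.25]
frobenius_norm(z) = 0.75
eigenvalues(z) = [(-0.43+0j), (0.23+0.16j), (0.23-0.16j)]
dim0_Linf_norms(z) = [0.37, 0.44, 0.24]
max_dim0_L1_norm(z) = 0.85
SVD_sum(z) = [[0.13,-0.28,0.12], [0.01,-0.02,0.01], [0.2,-0.42,0.17]] + [[-0.26, -0.14, -0.05], [-0.19, -0.11, -0.04], [0.18, 0.10, 0.04]] + [[0.02, -0.01, -0.05], [-0.03, 0.03, 0.1], [-0.01, 0.01, 0.03]]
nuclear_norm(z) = 1.16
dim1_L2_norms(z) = [0.45, 0.25, 0.54]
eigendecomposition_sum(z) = [[-0.23+0.00j, -0.27-0.00j, 0.03+0.00j], [(-0.16+0j), -0.20-0.00j, 0.02+0.00j], [0.05-0.00j, 0.06+0.00j, (-0.01-0j)]] + [[(0.06+0.03j),(-0.08-0.03j),-0.01+0.03j],[(-0.03-0.05j),0.05+0.06j,(0.02-0.02j)],[0.16-0.20j,(-0.19+0.3j),(0.12+0.06j)]] + [[0.06-0.03j,(-0.08+0.03j),-0.01-0.03j], [-0.03+0.05j,(0.05-0.06j),(0.02+0.02j)], [0.16+0.20j,-0.19-0.30j,(0.12-0.06j)]]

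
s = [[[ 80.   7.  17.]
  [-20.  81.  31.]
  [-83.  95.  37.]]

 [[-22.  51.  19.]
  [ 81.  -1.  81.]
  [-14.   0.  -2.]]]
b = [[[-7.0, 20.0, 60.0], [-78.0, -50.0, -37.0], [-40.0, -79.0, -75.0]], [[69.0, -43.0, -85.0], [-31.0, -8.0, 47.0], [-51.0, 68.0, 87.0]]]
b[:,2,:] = [[-40.0, -79.0, -75.0], [-51.0, 68.0, 87.0]]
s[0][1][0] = -20.0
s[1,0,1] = 51.0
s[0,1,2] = 31.0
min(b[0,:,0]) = -78.0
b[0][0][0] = -7.0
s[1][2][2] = -2.0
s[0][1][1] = 81.0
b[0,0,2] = 60.0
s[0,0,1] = 7.0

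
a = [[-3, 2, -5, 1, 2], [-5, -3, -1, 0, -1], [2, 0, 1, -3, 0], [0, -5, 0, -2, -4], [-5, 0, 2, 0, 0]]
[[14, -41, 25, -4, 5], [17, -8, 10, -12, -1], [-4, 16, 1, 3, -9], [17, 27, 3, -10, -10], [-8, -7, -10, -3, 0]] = a @[[0, 3, 0, 1, 0], [-5, -3, -3, 2, 0], [-4, 4, -5, 1, 0], [0, -2, -2, 0, 3], [2, -2, 4, 0, 1]]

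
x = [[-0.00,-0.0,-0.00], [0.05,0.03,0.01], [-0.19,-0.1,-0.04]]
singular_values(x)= [0.23, 0.0, 0.0]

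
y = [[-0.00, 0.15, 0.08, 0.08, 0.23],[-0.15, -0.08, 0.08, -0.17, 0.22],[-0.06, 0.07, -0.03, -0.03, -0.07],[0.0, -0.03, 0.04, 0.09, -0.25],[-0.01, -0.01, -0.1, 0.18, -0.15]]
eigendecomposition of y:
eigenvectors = [[(-0.2+0.37j), -0.20-0.37j, (-0.73+0j), -0.73-0.00j, -0.03+0.00j], [(0.17-0.35j), (0.17+0.35j), -0.19-0.40j, (-0.19+0.4j), -0.80+0.00j], [-0.21-0.44j, (-0.21+0.44j), -0.01-0.05j, (-0.01+0.05j), (0.49+0j)], [-0.56+0.00j, (-0.56-0j), 0.37-0.11j, 0.37+0.11j, 0.14+0.00j], [(-0.14+0.32j), -0.14-0.32j, (0.12-0.32j), 0.12+0.32j, (0.33+0j)]]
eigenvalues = [(0.05+0.16j), (0.05-0.16j), (-0.04+0.2j), (-0.04-0.2j), (-0.2+0j)]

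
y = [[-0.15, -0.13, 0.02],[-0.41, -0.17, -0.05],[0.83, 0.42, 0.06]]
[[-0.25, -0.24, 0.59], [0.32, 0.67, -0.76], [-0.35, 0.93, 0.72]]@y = [[0.63, 0.32, 0.04], [-0.95, -0.47, -0.07], [0.27, 0.19, -0.01]]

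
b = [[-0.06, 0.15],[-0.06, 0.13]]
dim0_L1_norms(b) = [0.12, 0.28]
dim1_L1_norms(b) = [0.21, 0.19]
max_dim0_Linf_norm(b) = 0.15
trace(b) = 0.07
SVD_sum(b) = [[-0.06, 0.15], [-0.06, 0.13]] + [[0.00, 0.0], [-0.00, -0.00]]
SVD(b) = [[-0.75, -0.66], [-0.66, 0.75]] @ diag([0.21579869831403647, 0.00556073789775008]) @ [[0.39, -0.92], [-0.92, -0.39]]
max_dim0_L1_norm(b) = 0.28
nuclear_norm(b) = 0.22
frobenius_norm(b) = 0.22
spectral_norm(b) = 0.22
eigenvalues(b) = [0.03, 0.04]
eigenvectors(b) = [[-0.86,-0.83], [-0.51,-0.55]]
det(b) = 0.00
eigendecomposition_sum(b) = [[0.30, -0.45], [0.18, -0.27]] + [[-0.36, 0.60], [-0.24, 0.4]]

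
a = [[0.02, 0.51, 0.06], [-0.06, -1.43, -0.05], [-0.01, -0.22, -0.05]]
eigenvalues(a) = [-1.42, -0.0, -0.04]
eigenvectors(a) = [[-0.34, 1.00, -0.73], [0.93, -0.04, 0.01], [0.15, -0.02, 0.69]]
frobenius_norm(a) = 1.54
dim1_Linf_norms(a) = [0.51, 1.43, 0.22]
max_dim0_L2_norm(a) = 1.53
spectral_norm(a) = 1.54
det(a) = -0.00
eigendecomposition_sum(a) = [[0.02, 0.52, 0.02], [-0.06, -1.43, -0.05], [-0.01, -0.23, -0.01]] + [[-0.00, -0.00, -0.00],[0.00, 0.0, 0.00],[0.0, 0.00, 0.0]] + [[0.00, -0.01, 0.04], [-0.00, 0.00, -0.00], [-0.0, 0.01, -0.04]]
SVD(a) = [[-0.33, -0.63, 0.70],[0.93, -0.33, 0.14],[0.14, 0.7, 0.70]] @ diag([1.5371857950543206, 0.05619191585284422, 0.0015166001463894259]) @ [[-0.04, -1.0, -0.05], [0.01, 0.05, -1.0], [-1.0, 0.04, -0.01]]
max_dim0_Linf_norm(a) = 1.43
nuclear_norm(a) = 1.59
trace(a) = -1.46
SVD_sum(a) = [[0.02, 0.51, 0.02], [-0.06, -1.43, -0.07], [-0.01, -0.22, -0.01]] + [[-0.00, -0.0, 0.04], [-0.00, -0.0, 0.02], [0.0, 0.0, -0.04]] + [[-0.00, 0.00, -0.0], [-0.00, 0.00, -0.00], [-0.0, 0.00, -0.00]]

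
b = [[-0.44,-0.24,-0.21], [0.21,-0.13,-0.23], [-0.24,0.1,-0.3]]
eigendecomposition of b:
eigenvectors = [[-0.77+0.00j, (-0.13+0.44j), (-0.13-0.44j)], [(0.04+0j), (0.75+0j), (0.75-0j)], [(-0.63+0j), -0.11-0.47j, -0.11+0.47j]]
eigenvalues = [(-0.6+0j), (-0.14+0.27j), (-0.14-0.27j)]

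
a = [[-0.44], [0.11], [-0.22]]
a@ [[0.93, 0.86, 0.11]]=[[-0.41, -0.38, -0.05], [0.10, 0.09, 0.01], [-0.20, -0.19, -0.02]]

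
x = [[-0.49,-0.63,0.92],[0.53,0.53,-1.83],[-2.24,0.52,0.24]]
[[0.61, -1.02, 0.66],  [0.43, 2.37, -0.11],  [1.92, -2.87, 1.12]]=x @ [[-1.31, 0.9, -0.82], [-1.47, -1.02, -1.15], [-1.04, -1.33, -0.51]]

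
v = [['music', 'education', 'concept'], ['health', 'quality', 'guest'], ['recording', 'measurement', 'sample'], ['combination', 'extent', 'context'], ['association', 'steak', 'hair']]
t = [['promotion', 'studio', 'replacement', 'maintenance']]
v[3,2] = 'context'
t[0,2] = 'replacement'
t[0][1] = 'studio'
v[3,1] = 'extent'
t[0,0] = 'promotion'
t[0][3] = 'maintenance'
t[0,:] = ['promotion', 'studio', 'replacement', 'maintenance']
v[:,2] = ['concept', 'guest', 'sample', 'context', 'hair']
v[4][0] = 'association'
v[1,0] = 'health'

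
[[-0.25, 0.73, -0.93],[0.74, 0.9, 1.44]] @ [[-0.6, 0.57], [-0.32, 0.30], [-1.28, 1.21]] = [[1.11,-1.05],[-2.58,2.43]]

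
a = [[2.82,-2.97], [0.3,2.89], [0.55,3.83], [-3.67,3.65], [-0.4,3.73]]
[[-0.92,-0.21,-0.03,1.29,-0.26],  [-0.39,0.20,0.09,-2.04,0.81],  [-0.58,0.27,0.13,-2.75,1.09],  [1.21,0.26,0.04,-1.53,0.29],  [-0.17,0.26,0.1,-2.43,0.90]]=a@[[-0.42, -0.0, 0.02, -0.26, 0.18], [-0.09, 0.07, 0.03, -0.68, 0.26]]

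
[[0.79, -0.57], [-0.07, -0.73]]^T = [[0.79, -0.07], [-0.57, -0.73]]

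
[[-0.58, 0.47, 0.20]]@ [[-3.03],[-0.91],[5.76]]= [[2.48]]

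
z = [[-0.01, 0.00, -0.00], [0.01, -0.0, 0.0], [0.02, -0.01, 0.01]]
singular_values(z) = [0.03, 0.01, 0.0]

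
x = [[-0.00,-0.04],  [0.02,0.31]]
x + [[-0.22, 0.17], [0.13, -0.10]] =[[-0.22,0.13], [0.15,0.21]]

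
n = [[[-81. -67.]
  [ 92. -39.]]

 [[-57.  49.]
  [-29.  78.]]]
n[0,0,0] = -81.0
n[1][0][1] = 49.0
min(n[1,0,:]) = -57.0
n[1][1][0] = -29.0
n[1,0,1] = 49.0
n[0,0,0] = -81.0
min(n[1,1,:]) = -29.0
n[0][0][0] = -81.0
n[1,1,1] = 78.0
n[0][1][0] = 92.0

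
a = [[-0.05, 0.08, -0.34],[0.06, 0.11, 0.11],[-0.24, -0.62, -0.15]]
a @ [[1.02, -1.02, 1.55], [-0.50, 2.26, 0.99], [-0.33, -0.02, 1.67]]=[[0.02,  0.24,  -0.57], [-0.03,  0.19,  0.39], [0.11,  -1.15,  -1.24]]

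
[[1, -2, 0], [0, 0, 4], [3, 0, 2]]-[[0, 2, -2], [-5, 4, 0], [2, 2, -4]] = [[1, -4, 2], [5, -4, 4], [1, -2, 6]]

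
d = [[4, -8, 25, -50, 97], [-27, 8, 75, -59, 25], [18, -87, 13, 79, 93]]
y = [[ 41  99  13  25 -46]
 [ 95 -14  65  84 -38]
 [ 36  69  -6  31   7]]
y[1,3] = 84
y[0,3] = 25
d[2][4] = 93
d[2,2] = 13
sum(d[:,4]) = 215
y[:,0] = [41, 95, 36]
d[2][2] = 13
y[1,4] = -38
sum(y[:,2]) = 72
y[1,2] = 65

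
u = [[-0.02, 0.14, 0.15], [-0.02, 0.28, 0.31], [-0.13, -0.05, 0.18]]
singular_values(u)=[0.48, 0.19, 0.01]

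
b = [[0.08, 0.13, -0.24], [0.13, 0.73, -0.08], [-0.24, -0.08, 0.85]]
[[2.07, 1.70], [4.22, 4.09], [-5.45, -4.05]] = b @ [[4.19, -0.94], [4.51, 5.27], [-4.8, -4.53]]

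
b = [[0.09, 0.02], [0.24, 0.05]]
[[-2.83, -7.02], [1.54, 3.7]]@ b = [[-1.94, -0.41], [1.03, 0.22]]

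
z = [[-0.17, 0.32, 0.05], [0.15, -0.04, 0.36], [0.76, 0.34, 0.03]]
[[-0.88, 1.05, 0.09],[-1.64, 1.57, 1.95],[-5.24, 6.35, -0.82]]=z @ [[-4.66, 5.63, -0.84], [-4.73, 5.86, -1.04], [-3.13, 2.68, 5.64]]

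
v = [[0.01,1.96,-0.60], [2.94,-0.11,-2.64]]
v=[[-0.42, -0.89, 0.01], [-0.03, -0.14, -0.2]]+[[0.43, 2.85, -0.61], [2.97, 0.03, -2.44]]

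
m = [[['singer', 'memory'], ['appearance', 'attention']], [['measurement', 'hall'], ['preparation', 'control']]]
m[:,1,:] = [['appearance', 'attention'], ['preparation', 'control']]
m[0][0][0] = 'singer'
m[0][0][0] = 'singer'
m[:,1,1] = ['attention', 'control']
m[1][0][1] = 'hall'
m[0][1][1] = 'attention'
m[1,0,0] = 'measurement'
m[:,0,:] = [['singer', 'memory'], ['measurement', 'hall']]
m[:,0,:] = [['singer', 'memory'], ['measurement', 'hall']]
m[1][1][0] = 'preparation'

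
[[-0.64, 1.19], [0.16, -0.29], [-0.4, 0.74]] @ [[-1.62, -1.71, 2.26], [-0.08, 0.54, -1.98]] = [[0.94, 1.74, -3.80], [-0.24, -0.43, 0.94], [0.59, 1.08, -2.37]]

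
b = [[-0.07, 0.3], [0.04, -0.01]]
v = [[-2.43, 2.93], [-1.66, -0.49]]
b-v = [[2.36, -2.63],[1.7, 0.48]]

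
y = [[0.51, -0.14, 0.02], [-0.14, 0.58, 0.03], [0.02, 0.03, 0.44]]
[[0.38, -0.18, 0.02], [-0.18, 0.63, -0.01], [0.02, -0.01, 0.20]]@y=[[0.22, -0.16, 0.01],[-0.18, 0.39, 0.01],[0.02, -0.00, 0.09]]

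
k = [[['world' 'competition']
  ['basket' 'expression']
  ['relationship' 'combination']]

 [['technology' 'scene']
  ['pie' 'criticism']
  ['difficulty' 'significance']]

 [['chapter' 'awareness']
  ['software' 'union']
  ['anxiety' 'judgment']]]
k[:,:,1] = [['competition', 'expression', 'combination'], ['scene', 'criticism', 'significance'], ['awareness', 'union', 'judgment']]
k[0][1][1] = 'expression'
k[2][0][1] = 'awareness'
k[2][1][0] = 'software'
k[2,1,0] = 'software'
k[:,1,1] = ['expression', 'criticism', 'union']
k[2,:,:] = [['chapter', 'awareness'], ['software', 'union'], ['anxiety', 'judgment']]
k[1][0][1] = 'scene'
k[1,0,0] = 'technology'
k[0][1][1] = 'expression'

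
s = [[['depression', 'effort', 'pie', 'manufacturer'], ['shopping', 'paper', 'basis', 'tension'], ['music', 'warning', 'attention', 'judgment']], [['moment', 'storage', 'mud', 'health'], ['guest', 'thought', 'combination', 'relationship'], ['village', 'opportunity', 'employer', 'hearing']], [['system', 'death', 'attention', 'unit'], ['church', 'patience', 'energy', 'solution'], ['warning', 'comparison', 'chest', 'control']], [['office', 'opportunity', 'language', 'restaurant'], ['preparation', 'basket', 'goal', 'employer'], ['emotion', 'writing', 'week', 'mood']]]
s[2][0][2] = 'attention'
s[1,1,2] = 'combination'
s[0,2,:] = ['music', 'warning', 'attention', 'judgment']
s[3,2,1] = 'writing'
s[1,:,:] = [['moment', 'storage', 'mud', 'health'], ['guest', 'thought', 'combination', 'relationship'], ['village', 'opportunity', 'employer', 'hearing']]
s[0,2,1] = 'warning'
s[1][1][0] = 'guest'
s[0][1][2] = 'basis'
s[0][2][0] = 'music'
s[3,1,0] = 'preparation'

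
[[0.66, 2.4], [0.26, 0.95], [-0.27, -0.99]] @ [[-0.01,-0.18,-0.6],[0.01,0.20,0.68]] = [[0.02, 0.36, 1.24], [0.01, 0.14, 0.49], [-0.01, -0.15, -0.51]]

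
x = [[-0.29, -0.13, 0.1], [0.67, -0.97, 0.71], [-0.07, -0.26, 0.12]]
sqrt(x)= [[0.98+0.00j, (-0.48+0j), 0.39-0.00j], [3.83-0.23j, -1.22-0.04j, (1.02+0.26j)], [1.49-0.29j, -0.62-0.05j, 0.51+0.33j]]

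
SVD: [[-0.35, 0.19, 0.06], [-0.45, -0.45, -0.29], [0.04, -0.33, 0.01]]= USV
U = [[-0.08, 0.85, 0.53], [-0.96, 0.08, -0.28], [-0.28, -0.53, 0.80]]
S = [0.73, 0.46, 0.13]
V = [[0.62, 0.69, 0.37], [-0.76, 0.65, 0.05], [-0.21, -0.31, 0.93]]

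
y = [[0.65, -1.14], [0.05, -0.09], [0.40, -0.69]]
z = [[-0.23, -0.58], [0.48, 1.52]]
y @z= [[-0.70, -2.11], [-0.05, -0.17], [-0.42, -1.28]]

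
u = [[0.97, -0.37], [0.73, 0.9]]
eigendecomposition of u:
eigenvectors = [[(0.04+0.58j), 0.04-0.58j], [0.81+0.00j, (0.81-0j)]]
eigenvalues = [(0.93+0.52j), (0.93-0.52j)]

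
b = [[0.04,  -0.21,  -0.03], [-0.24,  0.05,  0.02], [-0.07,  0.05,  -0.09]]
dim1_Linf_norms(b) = [0.21, 0.24, 0.09]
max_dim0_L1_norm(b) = 0.35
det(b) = 0.00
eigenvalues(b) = [0.28, -0.18, -0.1]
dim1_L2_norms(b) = [0.22, 0.25, 0.12]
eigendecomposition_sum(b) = [[0.13, -0.13, -0.02],[-0.14, 0.14, 0.02],[-0.05, 0.04, 0.01]] + [[-0.09, -0.08, -0.01], [-0.1, -0.08, -0.01], [-0.02, -0.02, -0.00]] + [[0.0, -0.0, 0.00], [0.00, -0.0, 0.01], [-0.01, 0.02, -0.09]]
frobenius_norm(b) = 0.35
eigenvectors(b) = [[0.66, -0.69, -0.01], [-0.72, -0.71, -0.15], [-0.22, -0.14, 0.99]]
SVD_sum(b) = [[0.13, -0.09, -0.00], [-0.18, 0.13, 0.0], [-0.07, 0.05, 0.0]] + [[-0.09, -0.12, -0.02], [-0.06, -0.08, -0.01], [-0.01, -0.01, -0.0]] + [[0.0, 0.00, -0.01], [-0.0, -0.00, 0.03], [0.0, 0.01, -0.09]]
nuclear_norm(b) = 0.56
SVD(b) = [[-0.55, -0.83, 0.12],[0.78, -0.56, -0.28],[0.29, -0.06, 0.95]] @ diag([0.2857917324580176, 0.17836699391914, 0.09543742001382037]) @ [[-0.81, 0.59, 0.02], [0.59, 0.80, 0.11], [0.05, 0.10, -0.99]]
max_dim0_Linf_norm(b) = 0.24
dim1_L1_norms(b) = [0.28, 0.31, 0.21]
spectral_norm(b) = 0.29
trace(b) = 0.00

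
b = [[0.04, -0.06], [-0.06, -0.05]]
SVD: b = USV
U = [[0.45, 0.89], [0.89, -0.45]]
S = [0.08, 0.07]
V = [[-0.45, -0.89], [0.89, -0.45]]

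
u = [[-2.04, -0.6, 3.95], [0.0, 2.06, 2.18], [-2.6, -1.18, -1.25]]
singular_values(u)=[4.89, 3.6, 1.39]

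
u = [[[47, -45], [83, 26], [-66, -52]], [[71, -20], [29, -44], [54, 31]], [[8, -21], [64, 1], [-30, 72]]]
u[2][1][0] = 64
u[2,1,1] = 1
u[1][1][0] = 29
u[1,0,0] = 71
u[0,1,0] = 83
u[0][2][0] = -66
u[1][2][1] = 31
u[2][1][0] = 64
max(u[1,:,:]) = 71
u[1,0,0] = 71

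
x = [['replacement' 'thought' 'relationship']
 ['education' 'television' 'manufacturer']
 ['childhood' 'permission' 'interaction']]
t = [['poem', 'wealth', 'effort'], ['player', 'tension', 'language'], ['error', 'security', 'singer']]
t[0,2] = 'effort'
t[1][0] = 'player'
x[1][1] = 'television'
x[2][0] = 'childhood'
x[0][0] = 'replacement'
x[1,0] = 'education'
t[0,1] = 'wealth'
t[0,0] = 'poem'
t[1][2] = 'language'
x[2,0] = 'childhood'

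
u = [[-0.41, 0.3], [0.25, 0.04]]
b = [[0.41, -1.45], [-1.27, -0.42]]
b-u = [[0.82, -1.75], [-1.52, -0.46]]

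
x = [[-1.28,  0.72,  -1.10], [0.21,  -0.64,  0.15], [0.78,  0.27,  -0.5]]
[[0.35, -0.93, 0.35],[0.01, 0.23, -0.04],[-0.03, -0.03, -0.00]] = x@ [[-0.14, 0.28, -0.12], [-0.12, -0.18, -0.02], [-0.23, 0.4, -0.19]]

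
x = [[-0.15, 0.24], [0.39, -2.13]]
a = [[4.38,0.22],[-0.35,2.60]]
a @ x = [[-0.57,0.58], [1.07,-5.62]]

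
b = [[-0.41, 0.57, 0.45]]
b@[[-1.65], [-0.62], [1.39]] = [[0.95]]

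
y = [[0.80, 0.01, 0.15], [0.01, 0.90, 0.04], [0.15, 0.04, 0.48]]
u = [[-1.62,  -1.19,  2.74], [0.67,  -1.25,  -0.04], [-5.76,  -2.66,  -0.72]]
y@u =[[-2.15, -1.36, 2.08], [0.36, -1.24, -0.04], [-2.98, -1.51, 0.06]]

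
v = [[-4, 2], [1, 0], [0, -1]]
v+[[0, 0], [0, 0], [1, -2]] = [[-4, 2], [1, 0], [1, -3]]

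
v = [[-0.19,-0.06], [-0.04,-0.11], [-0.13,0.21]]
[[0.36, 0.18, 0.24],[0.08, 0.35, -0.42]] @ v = [[-0.11,0.01], [0.03,-0.13]]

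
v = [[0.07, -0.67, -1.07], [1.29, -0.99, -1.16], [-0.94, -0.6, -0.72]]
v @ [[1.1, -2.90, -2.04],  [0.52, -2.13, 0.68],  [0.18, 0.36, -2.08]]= [[-0.46, 0.84, 1.63],[0.7, -2.05, -0.89],[-1.48, 3.74, 3.01]]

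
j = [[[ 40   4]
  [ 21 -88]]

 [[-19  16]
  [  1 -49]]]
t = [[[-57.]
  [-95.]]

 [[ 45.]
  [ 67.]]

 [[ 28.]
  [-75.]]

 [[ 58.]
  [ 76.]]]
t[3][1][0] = 76.0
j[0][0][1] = 4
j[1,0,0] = -19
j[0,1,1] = -88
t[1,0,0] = 45.0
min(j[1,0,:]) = -19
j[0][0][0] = 40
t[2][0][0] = 28.0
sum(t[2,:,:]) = -47.0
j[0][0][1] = 4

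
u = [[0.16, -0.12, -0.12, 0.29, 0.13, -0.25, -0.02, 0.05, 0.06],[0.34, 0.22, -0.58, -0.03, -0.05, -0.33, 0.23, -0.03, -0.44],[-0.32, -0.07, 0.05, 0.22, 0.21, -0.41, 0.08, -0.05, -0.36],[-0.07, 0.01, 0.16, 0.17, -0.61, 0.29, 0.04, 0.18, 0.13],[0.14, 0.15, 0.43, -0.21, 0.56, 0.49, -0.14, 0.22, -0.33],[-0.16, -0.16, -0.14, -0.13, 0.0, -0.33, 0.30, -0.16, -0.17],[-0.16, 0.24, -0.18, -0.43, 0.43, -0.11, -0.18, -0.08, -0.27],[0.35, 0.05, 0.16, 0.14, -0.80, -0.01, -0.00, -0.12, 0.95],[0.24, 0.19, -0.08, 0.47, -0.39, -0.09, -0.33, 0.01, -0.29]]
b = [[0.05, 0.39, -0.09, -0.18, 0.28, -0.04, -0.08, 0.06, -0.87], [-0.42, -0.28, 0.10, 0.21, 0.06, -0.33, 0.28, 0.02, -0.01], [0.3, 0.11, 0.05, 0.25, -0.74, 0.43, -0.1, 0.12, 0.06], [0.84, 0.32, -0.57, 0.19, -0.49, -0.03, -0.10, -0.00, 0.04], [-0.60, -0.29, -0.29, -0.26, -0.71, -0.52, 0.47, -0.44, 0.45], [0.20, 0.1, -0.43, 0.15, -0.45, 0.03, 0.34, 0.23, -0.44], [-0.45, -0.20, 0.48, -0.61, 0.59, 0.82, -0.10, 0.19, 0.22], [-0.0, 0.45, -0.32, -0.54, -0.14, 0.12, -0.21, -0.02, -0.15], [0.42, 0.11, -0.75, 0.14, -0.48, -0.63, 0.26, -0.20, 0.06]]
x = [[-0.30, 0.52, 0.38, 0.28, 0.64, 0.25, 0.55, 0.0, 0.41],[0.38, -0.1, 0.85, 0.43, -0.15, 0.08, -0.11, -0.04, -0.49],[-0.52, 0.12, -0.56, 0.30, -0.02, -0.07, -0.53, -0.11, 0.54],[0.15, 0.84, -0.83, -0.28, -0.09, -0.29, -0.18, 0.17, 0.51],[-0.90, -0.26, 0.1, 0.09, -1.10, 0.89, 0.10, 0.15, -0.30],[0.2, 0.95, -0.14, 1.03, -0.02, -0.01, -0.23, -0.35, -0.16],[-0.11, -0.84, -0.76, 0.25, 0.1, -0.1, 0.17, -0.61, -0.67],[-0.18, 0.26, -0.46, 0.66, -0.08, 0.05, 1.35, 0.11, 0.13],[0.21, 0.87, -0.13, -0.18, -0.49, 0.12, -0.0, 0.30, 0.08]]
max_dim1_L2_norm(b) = 1.41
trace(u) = 0.24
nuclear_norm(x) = 10.42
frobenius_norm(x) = 4.16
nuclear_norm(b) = 7.48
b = x @ u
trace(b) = -0.73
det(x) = 0.00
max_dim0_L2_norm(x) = 1.87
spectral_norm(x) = 2.16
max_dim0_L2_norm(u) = 1.31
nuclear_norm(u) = 6.13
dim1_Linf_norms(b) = [0.87, 0.42, 0.74, 0.84, 0.71, 0.45, 0.82, 0.54, 0.75]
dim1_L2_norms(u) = [0.47, 0.93, 0.71, 0.75, 1.0, 0.58, 0.78, 1.31, 0.82]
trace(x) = -1.99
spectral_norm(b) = 2.20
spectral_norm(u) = 1.73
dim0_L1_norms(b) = [3.28, 2.25, 3.08, 2.53, 3.94, 2.95, 1.94, 1.28, 2.3]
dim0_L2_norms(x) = [1.21, 1.87, 1.64, 1.43, 1.38, 0.99, 1.59, 0.81, 1.24]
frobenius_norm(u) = 2.55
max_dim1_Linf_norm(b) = 0.87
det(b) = -0.00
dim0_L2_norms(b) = [1.32, 0.83, 1.23, 0.97, 1.47, 1.29, 0.75, 0.58, 1.11]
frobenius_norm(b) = 3.30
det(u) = -0.00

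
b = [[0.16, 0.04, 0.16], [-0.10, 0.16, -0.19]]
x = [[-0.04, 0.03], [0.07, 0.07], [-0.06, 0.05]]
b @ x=[[-0.01, 0.02], [0.03, -0.00]]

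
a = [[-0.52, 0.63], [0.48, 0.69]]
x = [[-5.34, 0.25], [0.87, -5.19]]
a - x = [[4.82, 0.38], [-0.39, 5.88]]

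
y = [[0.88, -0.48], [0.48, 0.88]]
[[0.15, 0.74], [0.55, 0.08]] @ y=[[0.49, 0.58], [0.52, -0.19]]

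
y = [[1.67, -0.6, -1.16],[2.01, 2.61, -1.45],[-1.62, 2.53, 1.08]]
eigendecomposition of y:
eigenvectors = [[(0.57+0j), (-0.15-0.35j), (-0.15+0.35j)],[(0.01+0j), (-0.7+0j), -0.70-0.00j],[(0.82+0j), -0.17+0.58j, (-0.17-0.58j)]]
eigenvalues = [(-0.01+0j), (2.68+2.19j), (2.68-2.19j)]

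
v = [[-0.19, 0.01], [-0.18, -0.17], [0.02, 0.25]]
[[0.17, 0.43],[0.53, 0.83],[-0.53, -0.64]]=v@[[-0.99, -2.39], [-2.06, -2.35]]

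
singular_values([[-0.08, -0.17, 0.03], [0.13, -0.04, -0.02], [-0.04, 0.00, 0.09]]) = [0.2, 0.14, 0.07]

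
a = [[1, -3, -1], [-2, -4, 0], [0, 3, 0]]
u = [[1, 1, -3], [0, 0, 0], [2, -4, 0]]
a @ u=[[-1, 5, -3], [-2, -2, 6], [0, 0, 0]]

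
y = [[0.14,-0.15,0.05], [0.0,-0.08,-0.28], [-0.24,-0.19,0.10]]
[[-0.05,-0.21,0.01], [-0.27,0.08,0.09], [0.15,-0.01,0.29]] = y@[[-0.41, -0.63, -0.66], [0.22, 0.63, -0.74], [0.89, -0.45, -0.12]]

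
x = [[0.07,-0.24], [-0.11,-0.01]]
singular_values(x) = [0.25, 0.11]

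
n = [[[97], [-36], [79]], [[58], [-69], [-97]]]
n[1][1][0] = -69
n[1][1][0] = -69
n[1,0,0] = 58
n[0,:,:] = [[97], [-36], [79]]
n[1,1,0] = -69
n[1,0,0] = 58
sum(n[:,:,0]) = 32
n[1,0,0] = 58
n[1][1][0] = -69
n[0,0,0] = 97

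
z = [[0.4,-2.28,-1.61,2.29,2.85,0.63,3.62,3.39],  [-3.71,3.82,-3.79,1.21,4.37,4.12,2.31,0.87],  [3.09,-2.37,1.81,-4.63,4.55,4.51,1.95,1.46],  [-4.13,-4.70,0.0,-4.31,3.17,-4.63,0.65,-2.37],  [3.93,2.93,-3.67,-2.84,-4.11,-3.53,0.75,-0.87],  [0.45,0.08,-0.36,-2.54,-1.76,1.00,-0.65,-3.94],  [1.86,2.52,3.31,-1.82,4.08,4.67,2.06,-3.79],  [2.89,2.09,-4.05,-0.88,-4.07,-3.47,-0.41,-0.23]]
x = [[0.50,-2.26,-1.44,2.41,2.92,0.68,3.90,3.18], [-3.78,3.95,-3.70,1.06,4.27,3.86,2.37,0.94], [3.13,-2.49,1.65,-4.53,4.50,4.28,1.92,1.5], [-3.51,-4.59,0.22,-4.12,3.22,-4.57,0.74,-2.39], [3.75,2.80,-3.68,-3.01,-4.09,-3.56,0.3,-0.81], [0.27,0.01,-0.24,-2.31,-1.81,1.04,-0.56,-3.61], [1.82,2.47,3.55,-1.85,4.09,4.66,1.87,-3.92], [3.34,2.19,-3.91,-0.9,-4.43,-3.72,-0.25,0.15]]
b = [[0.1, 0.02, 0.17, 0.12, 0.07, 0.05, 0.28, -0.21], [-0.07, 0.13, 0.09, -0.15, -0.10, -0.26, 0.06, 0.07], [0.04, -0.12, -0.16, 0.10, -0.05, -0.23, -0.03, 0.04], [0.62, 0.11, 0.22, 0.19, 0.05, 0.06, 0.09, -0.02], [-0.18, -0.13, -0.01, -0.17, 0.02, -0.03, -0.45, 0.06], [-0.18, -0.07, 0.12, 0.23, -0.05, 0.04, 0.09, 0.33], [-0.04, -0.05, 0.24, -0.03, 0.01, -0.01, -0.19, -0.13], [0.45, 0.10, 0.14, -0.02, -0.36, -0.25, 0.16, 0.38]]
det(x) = -278992.37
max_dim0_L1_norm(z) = 28.96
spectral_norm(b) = 0.99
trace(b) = 0.51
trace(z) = 0.44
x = z + b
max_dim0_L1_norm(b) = 1.68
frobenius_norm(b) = 1.47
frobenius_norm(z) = 23.62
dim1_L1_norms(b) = [1.02, 0.93, 0.77, 1.36, 1.05, 1.11, 0.7, 1.86]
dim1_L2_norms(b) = [0.43, 0.37, 0.33, 0.7, 0.53, 0.48, 0.34, 0.77]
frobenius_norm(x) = 23.45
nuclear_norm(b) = 3.44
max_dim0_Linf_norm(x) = 4.66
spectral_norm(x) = 14.69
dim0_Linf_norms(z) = [4.13, 4.7, 4.05, 4.63, 4.55, 4.67, 3.62, 3.94]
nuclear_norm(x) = 56.17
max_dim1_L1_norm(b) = 1.86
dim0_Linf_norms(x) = [3.78, 4.59, 3.91, 4.53, 4.5, 4.66, 3.9, 3.92]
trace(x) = 0.95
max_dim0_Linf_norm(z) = 4.7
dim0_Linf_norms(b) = [0.62, 0.13, 0.24, 0.23, 0.36, 0.26, 0.45, 0.38]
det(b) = -0.00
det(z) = -464629.31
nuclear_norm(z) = 56.75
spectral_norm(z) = 14.58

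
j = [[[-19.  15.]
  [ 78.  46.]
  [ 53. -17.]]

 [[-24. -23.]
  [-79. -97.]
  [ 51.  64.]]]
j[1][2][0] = 51.0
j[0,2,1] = -17.0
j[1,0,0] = -24.0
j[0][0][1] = 15.0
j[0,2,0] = 53.0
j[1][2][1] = 64.0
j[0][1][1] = 46.0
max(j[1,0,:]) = -23.0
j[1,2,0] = 51.0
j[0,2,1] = -17.0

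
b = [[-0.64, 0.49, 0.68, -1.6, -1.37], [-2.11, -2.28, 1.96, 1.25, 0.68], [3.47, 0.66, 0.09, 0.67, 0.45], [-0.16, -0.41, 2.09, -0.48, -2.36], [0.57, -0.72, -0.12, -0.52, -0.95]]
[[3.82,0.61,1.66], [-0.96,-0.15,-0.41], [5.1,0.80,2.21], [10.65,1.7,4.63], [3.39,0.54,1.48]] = b @ [[1.77, 0.28, 0.77],[-0.13, -0.02, -0.06],[2.14, 0.34, 0.93],[0.12, 0.02, 0.05],[-2.74, -0.44, -1.19]]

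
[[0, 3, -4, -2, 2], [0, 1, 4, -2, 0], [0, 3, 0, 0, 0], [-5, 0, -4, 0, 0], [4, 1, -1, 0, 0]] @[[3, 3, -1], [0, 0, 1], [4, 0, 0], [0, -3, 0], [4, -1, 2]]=[[-8, 4, 7], [16, 6, 1], [0, 0, 3], [-31, -15, 5], [8, 12, -3]]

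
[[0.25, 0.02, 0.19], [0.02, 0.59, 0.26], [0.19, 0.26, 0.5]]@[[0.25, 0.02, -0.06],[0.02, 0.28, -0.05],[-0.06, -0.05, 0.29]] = [[0.05, 0.00, 0.04], [0.0, 0.15, 0.04], [0.02, 0.05, 0.12]]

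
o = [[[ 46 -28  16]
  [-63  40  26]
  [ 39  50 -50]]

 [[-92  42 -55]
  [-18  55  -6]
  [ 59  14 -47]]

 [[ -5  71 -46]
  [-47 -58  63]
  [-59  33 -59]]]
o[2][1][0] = -47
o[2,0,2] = -46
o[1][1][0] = -18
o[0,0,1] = -28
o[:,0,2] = [16, -55, -46]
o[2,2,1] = 33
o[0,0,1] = -28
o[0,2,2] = -50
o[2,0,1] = 71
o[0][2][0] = 39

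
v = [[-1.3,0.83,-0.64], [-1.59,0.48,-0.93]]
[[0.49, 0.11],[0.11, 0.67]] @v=[[-0.81, 0.46, -0.42],[-1.21, 0.41, -0.69]]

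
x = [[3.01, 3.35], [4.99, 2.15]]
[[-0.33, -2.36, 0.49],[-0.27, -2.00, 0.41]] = x@[[-0.02, -0.16, 0.03], [-0.08, -0.56, 0.12]]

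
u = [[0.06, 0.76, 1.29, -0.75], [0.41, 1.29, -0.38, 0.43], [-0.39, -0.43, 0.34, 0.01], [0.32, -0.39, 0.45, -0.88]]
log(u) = [[1.82,  -2.08,  -1.22,  -5.27],  [-0.65,  1.34,  0.75,  2.05],  [0.2,  -1.53,  -2.03,  -1.61],  [2.44,  -3.14,  -3.29,  -4.26]]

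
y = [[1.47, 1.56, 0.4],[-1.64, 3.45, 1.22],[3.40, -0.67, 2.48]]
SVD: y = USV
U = [[-0.12, -0.47, -0.88], [0.57, -0.75, 0.33], [-0.81, -0.46, 0.35]]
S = [4.72, 3.9, 1.21]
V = [[-0.82,0.49,-0.29],[-0.26,-0.77,-0.58],[-0.51,-0.40,0.76]]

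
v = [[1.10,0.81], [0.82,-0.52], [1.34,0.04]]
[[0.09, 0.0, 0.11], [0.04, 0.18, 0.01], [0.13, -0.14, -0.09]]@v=[[0.25, 0.08], [0.20, -0.06], [-0.09, 0.17]]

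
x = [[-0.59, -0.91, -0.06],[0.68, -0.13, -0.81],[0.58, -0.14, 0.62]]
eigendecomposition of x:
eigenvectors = [[0.69+0.00j, (0.69-0j), 0.27+0.00j], [(-0.06-0.66j), (-0.06+0.66j), -0.49+0.00j], [(-0.18-0.23j), (-0.18+0.23j), (0.83+0j)]]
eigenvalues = [(-0.49+0.9j), (-0.49-0.9j), (0.89+0j)]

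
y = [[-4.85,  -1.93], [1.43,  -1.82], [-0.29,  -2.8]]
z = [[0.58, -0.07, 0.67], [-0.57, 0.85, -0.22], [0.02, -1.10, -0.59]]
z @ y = [[-3.11,-2.87],  [4.04,0.17],  [-1.50,3.62]]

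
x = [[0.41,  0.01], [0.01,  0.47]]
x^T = [[0.41,0.01],[0.01,0.47]]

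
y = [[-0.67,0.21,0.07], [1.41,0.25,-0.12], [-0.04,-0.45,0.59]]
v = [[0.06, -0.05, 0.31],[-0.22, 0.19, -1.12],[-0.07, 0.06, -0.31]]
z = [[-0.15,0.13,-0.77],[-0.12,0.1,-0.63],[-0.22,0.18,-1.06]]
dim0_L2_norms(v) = [0.24, 0.21, 1.2]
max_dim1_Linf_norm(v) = 1.12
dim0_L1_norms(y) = [2.12, 0.91, 0.78]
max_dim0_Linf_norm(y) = 1.41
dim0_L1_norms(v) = [0.35, 0.3, 1.74]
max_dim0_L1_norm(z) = 2.46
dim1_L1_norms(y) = [0.95, 1.78, 1.08]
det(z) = 0.00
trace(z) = -1.11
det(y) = -0.28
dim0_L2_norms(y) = [1.56, 0.56, 0.61]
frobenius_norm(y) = 1.76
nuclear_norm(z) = 1.52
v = y @ z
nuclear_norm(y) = 2.57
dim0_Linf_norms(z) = [0.22, 0.18, 1.06]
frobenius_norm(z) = 1.50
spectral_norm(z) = 1.50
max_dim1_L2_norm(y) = 1.44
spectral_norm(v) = 1.24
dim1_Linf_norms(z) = [0.77, 0.63, 1.06]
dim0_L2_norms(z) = [0.29, 0.24, 1.45]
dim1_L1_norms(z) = [1.05, 0.85, 1.46]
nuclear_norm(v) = 1.26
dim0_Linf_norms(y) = [1.41, 0.45, 0.59]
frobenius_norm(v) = 1.24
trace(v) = -0.06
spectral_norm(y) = 1.58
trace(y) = 0.17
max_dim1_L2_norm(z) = 1.1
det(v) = 0.00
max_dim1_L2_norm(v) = 1.16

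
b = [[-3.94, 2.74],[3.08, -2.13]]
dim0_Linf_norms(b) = [3.94, 2.74]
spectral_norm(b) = 6.09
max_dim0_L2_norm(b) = 5.0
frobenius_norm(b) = 6.09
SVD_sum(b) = [[-3.94, 2.74], [3.08, -2.14]] + [[0.0, 0.00], [0.0, 0.01]]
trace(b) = -6.07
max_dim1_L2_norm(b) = 4.8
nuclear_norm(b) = 6.09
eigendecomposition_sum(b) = [[-3.94, 2.74], [3.08, -2.14]] + [[0.0,  0.0], [0.0,  0.01]]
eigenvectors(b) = [[-0.79, -0.57], [0.62, -0.82]]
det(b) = -0.05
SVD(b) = [[-0.79, 0.62],[0.62, 0.79]] @ diag([6.087235857514681, 0.007721074244557125]) @ [[0.82, -0.57],[0.57, 0.82]]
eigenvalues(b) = [-6.08, 0.01]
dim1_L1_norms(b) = [6.68, 5.21]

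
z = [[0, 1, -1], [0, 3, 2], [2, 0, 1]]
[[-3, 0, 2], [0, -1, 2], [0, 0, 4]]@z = [[4, -3, 5], [4, -3, 0], [8, 0, 4]]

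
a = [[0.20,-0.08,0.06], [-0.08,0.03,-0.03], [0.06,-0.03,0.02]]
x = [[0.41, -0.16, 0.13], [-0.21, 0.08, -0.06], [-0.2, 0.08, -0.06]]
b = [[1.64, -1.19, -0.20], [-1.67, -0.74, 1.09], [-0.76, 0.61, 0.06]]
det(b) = 0.02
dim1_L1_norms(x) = [0.7, 0.35, 0.34]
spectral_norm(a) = 0.25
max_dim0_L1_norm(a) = 0.34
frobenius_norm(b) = 3.10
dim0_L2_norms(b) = [2.46, 1.53, 1.11]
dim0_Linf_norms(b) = [1.67, 1.19, 1.09]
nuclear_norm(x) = 0.57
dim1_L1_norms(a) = [0.34, 0.14, 0.11]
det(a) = -0.00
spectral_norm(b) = 2.66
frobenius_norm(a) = 0.25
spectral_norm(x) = 0.56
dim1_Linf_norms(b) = [1.64, 1.67, 0.76]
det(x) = -0.00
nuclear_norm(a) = 0.26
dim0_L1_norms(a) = [0.34, 0.14, 0.11]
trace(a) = 0.25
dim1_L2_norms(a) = [0.22, 0.09, 0.07]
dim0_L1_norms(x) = [0.82, 0.32, 0.25]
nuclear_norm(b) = 4.26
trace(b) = 0.96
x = b @ a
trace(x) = 0.43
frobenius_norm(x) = 0.56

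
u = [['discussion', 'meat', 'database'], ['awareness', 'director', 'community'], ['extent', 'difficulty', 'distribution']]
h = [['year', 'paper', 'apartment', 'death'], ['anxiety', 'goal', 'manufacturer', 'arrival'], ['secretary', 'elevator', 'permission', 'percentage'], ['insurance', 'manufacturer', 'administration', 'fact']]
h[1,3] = 'arrival'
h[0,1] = 'paper'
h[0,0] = 'year'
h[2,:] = ['secretary', 'elevator', 'permission', 'percentage']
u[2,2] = 'distribution'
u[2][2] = 'distribution'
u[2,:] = ['extent', 'difficulty', 'distribution']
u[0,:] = ['discussion', 'meat', 'database']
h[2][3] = 'percentage'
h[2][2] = 'permission'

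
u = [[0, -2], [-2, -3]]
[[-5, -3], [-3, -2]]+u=[[-5, -5], [-5, -5]]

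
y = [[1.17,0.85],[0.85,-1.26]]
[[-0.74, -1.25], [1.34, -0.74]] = y @ [[0.09, -1.0],  [-1.0, -0.09]]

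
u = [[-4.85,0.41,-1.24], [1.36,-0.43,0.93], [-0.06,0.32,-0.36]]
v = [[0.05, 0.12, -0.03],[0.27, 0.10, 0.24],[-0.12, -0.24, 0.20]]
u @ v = [[0.02, -0.24, -0.0], [-0.16, -0.10, 0.04], [0.13, 0.11, 0.01]]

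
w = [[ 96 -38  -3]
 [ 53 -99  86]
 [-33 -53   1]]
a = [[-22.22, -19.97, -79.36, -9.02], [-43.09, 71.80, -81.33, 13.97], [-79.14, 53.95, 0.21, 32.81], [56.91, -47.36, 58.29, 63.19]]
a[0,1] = -19.97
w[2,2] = 1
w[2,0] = -33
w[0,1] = -38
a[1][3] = 13.97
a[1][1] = 71.8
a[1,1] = 71.8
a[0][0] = -22.22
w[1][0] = 53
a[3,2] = 58.29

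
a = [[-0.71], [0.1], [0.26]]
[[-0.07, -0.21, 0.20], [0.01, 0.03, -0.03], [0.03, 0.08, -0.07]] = a @ [[0.1, 0.29, -0.28]]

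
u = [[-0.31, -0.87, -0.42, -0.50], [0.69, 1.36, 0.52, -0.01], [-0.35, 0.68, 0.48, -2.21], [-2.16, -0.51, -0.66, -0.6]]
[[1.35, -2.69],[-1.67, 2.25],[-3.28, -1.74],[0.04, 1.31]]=u@[[1.11, -1.84], [-0.35, 2.45], [-3.77, 0.4], [0.38, 1.92]]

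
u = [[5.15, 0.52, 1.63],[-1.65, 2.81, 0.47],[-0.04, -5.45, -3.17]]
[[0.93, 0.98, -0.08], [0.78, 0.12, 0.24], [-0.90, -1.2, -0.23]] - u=[[-4.22,  0.46,  -1.71], [2.43,  -2.69,  -0.23], [-0.86,  4.25,  2.94]]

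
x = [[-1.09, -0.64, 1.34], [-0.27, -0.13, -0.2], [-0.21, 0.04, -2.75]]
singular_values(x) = [3.1, 1.24, 0.0]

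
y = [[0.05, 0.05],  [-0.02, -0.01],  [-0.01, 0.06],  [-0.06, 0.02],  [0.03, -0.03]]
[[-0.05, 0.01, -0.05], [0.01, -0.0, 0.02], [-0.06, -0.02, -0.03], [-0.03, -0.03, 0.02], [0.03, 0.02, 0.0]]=y@[[0.08, 0.35, -0.47], [-1.02, -0.23, -0.62]]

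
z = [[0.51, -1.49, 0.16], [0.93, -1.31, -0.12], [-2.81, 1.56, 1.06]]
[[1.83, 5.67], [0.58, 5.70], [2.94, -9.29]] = z@[[0.71, 0.87], [-0.42, -3.63], [5.27, -1.12]]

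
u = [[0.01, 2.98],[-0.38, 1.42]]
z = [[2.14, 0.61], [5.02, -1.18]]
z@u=[[-0.21, 7.24], [0.50, 13.28]]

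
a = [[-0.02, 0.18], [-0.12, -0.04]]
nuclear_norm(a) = 0.31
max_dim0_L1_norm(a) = 0.22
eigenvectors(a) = [[0.77+0.00j, 0.77-0.00j], [(-0.04+0.63j), -0.04-0.63j]]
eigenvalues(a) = [(-0.03+0.15j), (-0.03-0.15j)]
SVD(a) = [[-0.97, 0.26], [0.26, 0.97]] @ diag([0.18459336200946738, 0.12134780880609972]) @ [[-0.06, -1.00], [-1.0, 0.06]]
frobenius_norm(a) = 0.22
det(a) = 0.02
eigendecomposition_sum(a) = [[-0.01+0.07j,0.09+0.02j],[-0.06-0.01j,-0.02+0.07j]] + [[(-0.01-0.07j), (0.09-0.02j)], [(-0.06+0.01j), (-0.02-0.07j)]]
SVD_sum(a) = [[0.01, 0.18], [-0.00, -0.05]] + [[-0.03,0.0],[-0.12,0.01]]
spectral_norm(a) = 0.18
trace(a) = -0.06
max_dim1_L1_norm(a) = 0.2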